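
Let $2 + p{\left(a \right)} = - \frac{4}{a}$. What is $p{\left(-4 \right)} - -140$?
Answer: $139$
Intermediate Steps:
$p{\left(a \right)} = -2 - \frac{4}{a}$
$p{\left(-4 \right)} - -140 = \left(-2 - \frac{4}{-4}\right) - -140 = \left(-2 - -1\right) + 140 = \left(-2 + 1\right) + 140 = -1 + 140 = 139$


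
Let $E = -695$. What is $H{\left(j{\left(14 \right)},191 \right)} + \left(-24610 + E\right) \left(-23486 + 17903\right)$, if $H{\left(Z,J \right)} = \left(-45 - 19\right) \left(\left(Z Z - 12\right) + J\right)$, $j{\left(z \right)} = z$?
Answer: $141253815$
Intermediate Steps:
$H{\left(Z,J \right)} = 768 - 64 J - 64 Z^{2}$ ($H{\left(Z,J \right)} = - 64 \left(\left(Z^{2} - 12\right) + J\right) = - 64 \left(\left(-12 + Z^{2}\right) + J\right) = - 64 \left(-12 + J + Z^{2}\right) = 768 - 64 J - 64 Z^{2}$)
$H{\left(j{\left(14 \right)},191 \right)} + \left(-24610 + E\right) \left(-23486 + 17903\right) = \left(768 - 12224 - 64 \cdot 14^{2}\right) + \left(-24610 - 695\right) \left(-23486 + 17903\right) = \left(768 - 12224 - 12544\right) - -141277815 = \left(768 - 12224 - 12544\right) + 141277815 = -24000 + 141277815 = 141253815$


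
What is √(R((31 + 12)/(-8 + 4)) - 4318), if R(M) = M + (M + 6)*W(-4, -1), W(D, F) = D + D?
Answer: 3*I*√1907/2 ≈ 65.504*I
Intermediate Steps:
W(D, F) = 2*D
R(M) = -48 - 7*M (R(M) = M + (M + 6)*(2*(-4)) = M + (6 + M)*(-8) = M + (-48 - 8*M) = -48 - 7*M)
√(R((31 + 12)/(-8 + 4)) - 4318) = √((-48 - 7*(31 + 12)/(-8 + 4)) - 4318) = √((-48 - 301/(-4)) - 4318) = √((-48 - 301*(-1)/4) - 4318) = √((-48 - 7*(-43/4)) - 4318) = √((-48 + 301/4) - 4318) = √(109/4 - 4318) = √(-17163/4) = 3*I*√1907/2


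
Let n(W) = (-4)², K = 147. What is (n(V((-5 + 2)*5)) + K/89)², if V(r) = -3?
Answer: 2468041/7921 ≈ 311.58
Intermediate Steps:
n(W) = 16
(n(V((-5 + 2)*5)) + K/89)² = (16 + 147/89)² = (1571/89)² = 2468041/7921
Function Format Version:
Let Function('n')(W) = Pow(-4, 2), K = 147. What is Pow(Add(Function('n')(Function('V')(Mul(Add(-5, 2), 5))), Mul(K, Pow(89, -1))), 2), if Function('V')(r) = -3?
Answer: Rational(2468041, 7921) ≈ 311.58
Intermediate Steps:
Function('n')(W) = 16
Pow(Add(Function('n')(Function('V')(Mul(Add(-5, 2), 5))), Mul(K, Pow(89, -1))), 2) = Pow(Add(16, Mul(147, Pow(89, -1))), 2) = Pow(Add(16, Mul(147, Rational(1, 89))), 2) = Pow(Add(16, Rational(147, 89)), 2) = Pow(Rational(1571, 89), 2) = Rational(2468041, 7921)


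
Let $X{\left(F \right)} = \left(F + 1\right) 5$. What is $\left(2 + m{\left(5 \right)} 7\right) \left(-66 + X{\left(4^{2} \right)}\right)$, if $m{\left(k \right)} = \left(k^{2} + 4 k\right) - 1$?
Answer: $5890$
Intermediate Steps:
$X{\left(F \right)} = 5 + 5 F$ ($X{\left(F \right)} = \left(1 + F\right) 5 = 5 + 5 F$)
$m{\left(k \right)} = -1 + k^{2} + 4 k$
$\left(2 + m{\left(5 \right)} 7\right) \left(-66 + X{\left(4^{2} \right)}\right) = \left(2 + \left(-1 + 5^{2} + 4 \cdot 5\right) 7\right) \left(-66 + \left(5 + 5 \cdot 4^{2}\right)\right) = \left(2 + \left(-1 + 25 + 20\right) 7\right) \left(-66 + \left(5 + 5 \cdot 16\right)\right) = \left(2 + 44 \cdot 7\right) \left(-66 + \left(5 + 80\right)\right) = \left(2 + 308\right) \left(-66 + 85\right) = 310 \cdot 19 = 5890$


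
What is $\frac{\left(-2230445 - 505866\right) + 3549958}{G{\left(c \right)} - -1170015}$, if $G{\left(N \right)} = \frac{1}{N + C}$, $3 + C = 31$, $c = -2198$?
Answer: $\frac{1765613990}{2538932549} \approx 0.69542$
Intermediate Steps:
$C = 28$ ($C = -3 + 31 = 28$)
$G{\left(N \right)} = \frac{1}{28 + N}$ ($G{\left(N \right)} = \frac{1}{N + 28} = \frac{1}{28 + N}$)
$\frac{\left(-2230445 - 505866\right) + 3549958}{G{\left(c \right)} - -1170015} = \frac{\left(-2230445 - 505866\right) + 3549958}{\frac{1}{28 - 2198} - -1170015} = \frac{-2736311 + 3549958}{\frac{1}{-2170} + \left(-979 + 1170994\right)} = \frac{813647}{- \frac{1}{2170} + 1170015} = \frac{813647}{\frac{2538932549}{2170}} = 813647 \cdot \frac{2170}{2538932549} = \frac{1765613990}{2538932549}$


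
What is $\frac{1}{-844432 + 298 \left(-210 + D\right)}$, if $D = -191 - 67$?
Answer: $- \frac{1}{983896} \approx -1.0164 \cdot 10^{-6}$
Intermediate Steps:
$D = -258$ ($D = -191 - 67 = -258$)
$\frac{1}{-844432 + 298 \left(-210 + D\right)} = \frac{1}{-844432 + 298 \left(-210 - 258\right)} = \frac{1}{-844432 + 298 \left(-468\right)} = \frac{1}{-844432 - 139464} = \frac{1}{-983896} = - \frac{1}{983896}$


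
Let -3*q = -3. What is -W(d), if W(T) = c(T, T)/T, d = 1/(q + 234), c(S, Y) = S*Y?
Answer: -1/235 ≈ -0.0042553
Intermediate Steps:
q = 1 (q = -⅓*(-3) = 1)
d = 1/235 (d = 1/(1 + 234) = 1/235 ≈ 0.0042553)
W(T) = T (W(T) = (T*T)/T = T²/T = T)
-W(d) = -1*1/235 = -1/235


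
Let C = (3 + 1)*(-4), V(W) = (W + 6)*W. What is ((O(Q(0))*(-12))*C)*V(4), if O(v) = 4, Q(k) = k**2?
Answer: 30720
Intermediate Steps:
V(W) = W*(6 + W) (V(W) = (6 + W)*W = W*(6 + W))
C = -16 (C = 4*(-4) = -16)
((O(Q(0))*(-12))*C)*V(4) = ((4*(-12))*(-16))*(4*(6 + 4)) = (-48*(-16))*(4*10) = 768*40 = 30720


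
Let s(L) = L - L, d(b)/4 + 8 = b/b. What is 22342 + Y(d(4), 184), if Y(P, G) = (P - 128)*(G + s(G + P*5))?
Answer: -6362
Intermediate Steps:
d(b) = -28 (d(b) = -32 + 4*(b/b) = -32 + 4*1 = -32 + 4 = -28)
s(L) = 0
Y(P, G) = G*(-128 + P) (Y(P, G) = (P - 128)*(G + 0) = (-128 + P)*G = G*(-128 + P))
22342 + Y(d(4), 184) = 22342 + 184*(-128 - 28) = 22342 + 184*(-156) = 22342 - 28704 = -6362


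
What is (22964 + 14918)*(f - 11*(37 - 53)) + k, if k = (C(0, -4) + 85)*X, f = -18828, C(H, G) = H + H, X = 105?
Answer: -706566139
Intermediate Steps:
C(H, G) = 2*H
k = 8925 (k = (2*0 + 85)*105 = (0 + 85)*105 = 85*105 = 8925)
(22964 + 14918)*(f - 11*(37 - 53)) + k = (22964 + 14918)*(-18828 - 11*(37 - 53)) + 8925 = 37882*(-18828 - 11*(-16)) + 8925 = 37882*(-18828 + 176) + 8925 = 37882*(-18652) + 8925 = -706575064 + 8925 = -706566139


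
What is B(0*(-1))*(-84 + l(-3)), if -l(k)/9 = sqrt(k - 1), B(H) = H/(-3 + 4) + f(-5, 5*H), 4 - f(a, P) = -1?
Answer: -420 - 90*I ≈ -420.0 - 90.0*I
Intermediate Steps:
f(a, P) = 5 (f(a, P) = 4 - 1*(-1) = 4 + 1 = 5)
B(H) = 5 + H (B(H) = H/(-3 + 4) + 5 = H/1 + 5 = 1*H + 5 = H + 5 = 5 + H)
l(k) = -9*sqrt(-1 + k) (l(k) = -9*sqrt(k - 1) = -9*sqrt(-1 + k))
B(0*(-1))*(-84 + l(-3)) = (5 + 0*(-1))*(-84 - 9*sqrt(-1 - 3)) = (5 + 0)*(-84 - 18*I) = 5*(-84 - 18*I) = -420 - 90*I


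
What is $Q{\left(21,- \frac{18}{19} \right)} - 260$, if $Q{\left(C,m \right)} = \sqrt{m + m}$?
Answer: $-260 + \frac{6 i \sqrt{19}}{19} \approx -260.0 + 1.3765 i$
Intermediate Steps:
$Q{\left(C,m \right)} = \sqrt{2} \sqrt{m}$ ($Q{\left(C,m \right)} = \sqrt{2 m} = \sqrt{2} \sqrt{m}$)
$Q{\left(21,- \frac{18}{19} \right)} - 260 = \sqrt{2} \sqrt{- \frac{18}{19}} - 260 = \sqrt{2} \frac{3 i \sqrt{38}}{19} - 260 = \frac{6 i \sqrt{19}}{19} - 260 = -260 + \frac{6 i \sqrt{19}}{19}$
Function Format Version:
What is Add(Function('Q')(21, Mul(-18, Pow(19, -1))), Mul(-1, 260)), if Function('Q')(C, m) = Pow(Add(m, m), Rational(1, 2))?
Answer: Add(-260, Mul(Rational(6, 19), I, Pow(19, Rational(1, 2)))) ≈ Add(-260.00, Mul(1.3765, I))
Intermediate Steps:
Function('Q')(C, m) = Mul(Pow(2, Rational(1, 2)), Pow(m, Rational(1, 2))) (Function('Q')(C, m) = Pow(Mul(2, m), Rational(1, 2)) = Mul(Pow(2, Rational(1, 2)), Pow(m, Rational(1, 2))))
Add(Function('Q')(21, Mul(-18, Pow(19, -1))), Mul(-1, 260)) = Add(Mul(Pow(2, Rational(1, 2)), Pow(Mul(-18, Pow(19, -1)), Rational(1, 2))), Mul(-1, 260)) = Add(Mul(Pow(2, Rational(1, 2)), Pow(Mul(-18, Rational(1, 19)), Rational(1, 2))), -260) = Add(Mul(Pow(2, Rational(1, 2)), Pow(Rational(-18, 19), Rational(1, 2))), -260) = Add(Mul(Pow(2, Rational(1, 2)), Mul(Rational(3, 19), I, Pow(38, Rational(1, 2)))), -260) = Add(Mul(Rational(6, 19), I, Pow(19, Rational(1, 2))), -260) = Add(-260, Mul(Rational(6, 19), I, Pow(19, Rational(1, 2))))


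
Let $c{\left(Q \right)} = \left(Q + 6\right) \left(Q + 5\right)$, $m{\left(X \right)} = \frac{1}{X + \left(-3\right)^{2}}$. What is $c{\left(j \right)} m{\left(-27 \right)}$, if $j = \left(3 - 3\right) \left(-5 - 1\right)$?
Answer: $- \frac{5}{3} \approx -1.6667$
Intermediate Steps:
$j = 0$ ($j = 0 \left(-6\right) = 0$)
$m{\left(X \right)} = \frac{1}{9 + X}$ ($m{\left(X \right)} = \frac{1}{X + 9} = \frac{1}{9 + X}$)
$c{\left(Q \right)} = \left(5 + Q\right) \left(6 + Q\right)$ ($c{\left(Q \right)} = \left(6 + Q\right) \left(5 + Q\right) = \left(5 + Q\right) \left(6 + Q\right)$)
$c{\left(j \right)} m{\left(-27 \right)} = \frac{30 + 0^{2} + 11 \cdot 0}{9 - 27} = \frac{30 + 0 + 0}{-18} = 30 \left(- \frac{1}{18}\right) = - \frac{5}{3}$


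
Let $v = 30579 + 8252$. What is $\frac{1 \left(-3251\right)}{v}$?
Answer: $- \frac{3251}{38831} \approx -0.083722$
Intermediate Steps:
$v = 38831$
$\frac{1 \left(-3251\right)}{v} = \frac{1 \left(-3251\right)}{38831} = \left(-3251\right) \frac{1}{38831} = - \frac{3251}{38831}$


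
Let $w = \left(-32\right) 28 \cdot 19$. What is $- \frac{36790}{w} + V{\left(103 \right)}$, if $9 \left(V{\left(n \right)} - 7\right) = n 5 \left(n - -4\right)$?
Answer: $\frac{469755571}{76608} \approx 6131.9$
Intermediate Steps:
$w = -17024$ ($w = \left(-896\right) 19 = -17024$)
$V{\left(n \right)} = 7 + \frac{5 n \left(4 + n\right)}{9}$ ($V{\left(n \right)} = 7 + \frac{n 5 \left(n - -4\right)}{9} = 7 + \frac{5 n \left(n + 4\right)}{9} = 7 + \frac{5 n \left(4 + n\right)}{9}$)
$- \frac{36790}{w} + V{\left(103 \right)} = - \frac{36790}{-17024} + \left(7 + \frac{5 \cdot 103^{2}}{9} + \frac{20}{9} \cdot 103\right) = \left(-36790\right) \left(- \frac{1}{17024}\right) + \left(7 + \frac{5}{9} \cdot 10609 + \frac{2060}{9}\right) = \frac{18395}{8512} + \left(7 + \frac{53045}{9} + \frac{2060}{9}\right) = \frac{18395}{8512} + \frac{55168}{9} = \frac{469755571}{76608}$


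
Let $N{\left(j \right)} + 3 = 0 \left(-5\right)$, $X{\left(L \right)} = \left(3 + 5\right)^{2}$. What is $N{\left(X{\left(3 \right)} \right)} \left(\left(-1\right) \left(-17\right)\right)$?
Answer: $-51$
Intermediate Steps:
$X{\left(L \right)} = 64$ ($X{\left(L \right)} = 8^{2} = 64$)
$N{\left(j \right)} = -3$ ($N{\left(j \right)} = -3 + 0 \left(-5\right) = -3 + 0 = -3$)
$N{\left(X{\left(3 \right)} \right)} \left(\left(-1\right) \left(-17\right)\right) = - 3 \left(\left(-1\right) \left(-17\right)\right) = \left(-3\right) 17 = -51$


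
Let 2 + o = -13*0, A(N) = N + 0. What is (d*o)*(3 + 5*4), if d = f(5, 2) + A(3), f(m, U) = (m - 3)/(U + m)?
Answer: -1058/7 ≈ -151.14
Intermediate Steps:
A(N) = N
f(m, U) = (-3 + m)/(U + m)
d = 23/7 (d = (-3 + 5)/(2 + 5) + 3 = 2/7 + 3 = 23/7 ≈ 3.2857)
o = -2 (o = -2 - 13*0 = -2 + 0 = -2)
(d*o)*(3 + 5*4) = ((23/7)*(-2))*(3 + 5*4) = -46*(3 + 20)/7 = -46/7*23 = -1058/7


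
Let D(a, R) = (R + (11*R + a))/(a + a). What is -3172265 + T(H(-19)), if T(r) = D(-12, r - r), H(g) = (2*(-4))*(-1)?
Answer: -6344529/2 ≈ -3.1723e+6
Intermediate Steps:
D(a, R) = (a + 12*R)/(2*a) (D(a, R) = (R + (a + 11*R))/((2*a)) = (a + 12*R)*(1/(2*a)) = (a + 12*R)/(2*a))
H(g) = 8 (H(g) = -8*(-1) = 8)
T(r) = ½ (T(r) = (½)*(-12 + 12*(r - r))/(-12) = (½)*(-1/12)*(-12 + 12*0) = (½)*(-1/12)*(-12 + 0) = (½)*(-1/12)*(-12) = ½)
-3172265 + T(H(-19)) = -3172265 + ½ = -6344529/2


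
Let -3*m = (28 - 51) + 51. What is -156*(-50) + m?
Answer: 23372/3 ≈ 7790.7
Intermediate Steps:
m = -28/3 (m = -((28 - 51) + 51)/3 = -(-23 + 51)/3 = -⅓*28 = -28/3 ≈ -9.3333)
-156*(-50) + m = -156*(-50) - 28/3 = 7800 - 28/3 = 23372/3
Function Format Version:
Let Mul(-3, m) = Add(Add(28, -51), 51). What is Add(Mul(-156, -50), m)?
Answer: Rational(23372, 3) ≈ 7790.7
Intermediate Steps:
m = Rational(-28, 3) (m = Mul(Rational(-1, 3), Add(Add(28, -51), 51)) = Mul(Rational(-1, 3), Add(-23, 51)) = Mul(Rational(-1, 3), 28) = Rational(-28, 3) ≈ -9.3333)
Add(Mul(-156, -50), m) = Add(Mul(-156, -50), Rational(-28, 3)) = Add(7800, Rational(-28, 3)) = Rational(23372, 3)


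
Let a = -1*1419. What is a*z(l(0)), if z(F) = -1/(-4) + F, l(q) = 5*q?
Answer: -1419/4 ≈ -354.75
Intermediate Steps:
z(F) = ¼ + F (z(F) = -1*(-¼) + F = ¼ + F)
a = -1419
a*z(l(0)) = -1419*(¼ + 5*0) = -1419*(¼ + 0) = -1419*¼ = -1419/4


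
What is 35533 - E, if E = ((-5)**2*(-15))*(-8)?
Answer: 32533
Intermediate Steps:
E = 3000 (E = (25*(-15))*(-8) = -375*(-8) = 3000)
35533 - E = 35533 - 1*3000 = 35533 - 3000 = 32533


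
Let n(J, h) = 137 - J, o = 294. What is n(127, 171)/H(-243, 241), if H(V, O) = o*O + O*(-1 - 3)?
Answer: 1/6989 ≈ 0.00014308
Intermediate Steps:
H(V, O) = 290*O (H(V, O) = 294*O + O*(-1 - 3) = 294*O + O*(-4) = 294*O - 4*O = 290*O)
n(127, 171)/H(-243, 241) = (137 - 1*127)/((290*241)) = (137 - 127)/69890 = 10*(1/69890) = 1/6989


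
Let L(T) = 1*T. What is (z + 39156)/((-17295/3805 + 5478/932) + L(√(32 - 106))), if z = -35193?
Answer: 664022310212430/9529452466049 - 498385294308588*I*√74/9529452466049 ≈ 69.681 - 449.9*I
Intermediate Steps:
L(T) = T
(z + 39156)/((-17295/3805 + 5478/932) + L(√(32 - 106))) = (-35193 + 39156)/((-17295/3805 + 5478/932) + √(32 - 106)) = 3963/((-17295*1/3805 + 5478*(1/932)) + √(-74)) = 3963/((-3459/761 + 2739/466) + I*√74) = 3963/(472485/354626 + I*√74)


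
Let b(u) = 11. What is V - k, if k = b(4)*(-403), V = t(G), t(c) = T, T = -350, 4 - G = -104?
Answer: 4083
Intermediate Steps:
G = 108 (G = 4 - 1*(-104) = 4 + 104 = 108)
t(c) = -350
V = -350
k = -4433 (k = 11*(-403) = -4433)
V - k = -350 - 1*(-4433) = -350 + 4433 = 4083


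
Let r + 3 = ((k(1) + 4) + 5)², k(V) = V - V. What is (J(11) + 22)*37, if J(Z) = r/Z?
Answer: 11840/11 ≈ 1076.4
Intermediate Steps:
k(V) = 0
r = 78 (r = -3 + ((0 + 4) + 5)² = -3 + (4 + 5)² = -3 + 9² = -3 + 81 = 78)
J(Z) = 78/Z
(J(11) + 22)*37 = (78/11 + 22)*37 = (320/11)*37 = 11840/11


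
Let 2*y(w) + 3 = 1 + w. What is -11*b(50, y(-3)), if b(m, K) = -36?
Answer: 396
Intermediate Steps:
y(w) = -1 + w/2 (y(w) = -3/2 + (1 + w)/2 = -3/2 + (1/2 + w/2) = -1 + w/2)
-11*b(50, y(-3)) = -11*(-36) = 396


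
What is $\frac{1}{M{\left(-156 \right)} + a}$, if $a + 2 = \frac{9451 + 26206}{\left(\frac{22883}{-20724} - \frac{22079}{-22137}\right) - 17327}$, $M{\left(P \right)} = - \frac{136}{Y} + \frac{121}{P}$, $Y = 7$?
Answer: $- \frac{2047753244628}{49682765953571} \approx -0.041217$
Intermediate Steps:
$M{\left(P \right)} = - \frac{136}{7} + \frac{121}{P}$
$a = - \frac{22828363586}{5625695727}$ ($a = -2 + \frac{9451 + 26206}{\left(\frac{22883}{-20724} - \frac{22079}{-22137}\right) - 17327} = -2 + \frac{35657}{\left(22883 \left(- \frac{1}{20724}\right) - - \frac{22079}{22137}\right) - 17327} = -2 + \frac{35657}{\left(- \frac{22883}{20724} + \frac{22079}{22137}\right) - 17327} = -2 + \frac{35657}{- \frac{34675}{324676} - 17327} = -2 + \frac{35657}{- \frac{5625695727}{324676}} = -2 + 35657 \left(- \frac{324676}{5625695727}\right) = -2 - \frac{11576972132}{5625695727} = - \frac{22828363586}{5625695727} \approx -4.0579$)
$\frac{1}{M{\left(-156 \right)} + a} = \frac{1}{\left(- \frac{136}{7} + \frac{121}{-156}\right) - \frac{22828363586}{5625695727}} = \frac{1}{\left(- \frac{136}{7} + 121 \left(- \frac{1}{156}\right)\right) - \frac{22828363586}{5625695727}} = \frac{1}{\left(- \frac{136}{7} - \frac{121}{156}\right) - \frac{22828363586}{5625695727}} = \frac{1}{- \frac{22063}{1092} - \frac{22828363586}{5625695727}} = \frac{1}{- \frac{49682765953571}{2047753244628}} = - \frac{2047753244628}{49682765953571}$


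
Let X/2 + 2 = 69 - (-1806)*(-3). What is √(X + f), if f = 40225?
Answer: √29523 ≈ 171.82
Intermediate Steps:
X = -10702 (X = -4 + 2*(69 - (-1806)*(-3)) = -4 + 2*(69 - 86*63) = -4 + 2*(69 - 5418) = -4 + 2*(-5349) = -4 - 10698 = -10702)
√(X + f) = √(-10702 + 40225) = √29523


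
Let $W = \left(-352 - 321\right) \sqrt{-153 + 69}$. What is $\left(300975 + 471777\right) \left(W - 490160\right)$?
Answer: $-378772120320 - 1040124192 i \sqrt{21} \approx -3.7877 \cdot 10^{11} - 4.7664 \cdot 10^{9} i$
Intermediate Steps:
$W = - 1346 i \sqrt{21}$ ($W = - 673 \sqrt{-84} = - 673 \cdot 2 i \sqrt{21} = - 1346 i \sqrt{21} \approx - 6168.1 i$)
$\left(300975 + 471777\right) \left(W - 490160\right) = \left(300975 + 471777\right) \left(- 1346 i \sqrt{21} - 490160\right) = 772752 \left(-490160 - 1346 i \sqrt{21}\right) = -378772120320 - 1040124192 i \sqrt{21}$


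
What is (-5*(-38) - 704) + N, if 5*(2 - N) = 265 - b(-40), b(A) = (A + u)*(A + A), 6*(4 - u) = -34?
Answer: -239/3 ≈ -79.667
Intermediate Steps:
u = 29/3 (u = 4 - ⅙*(-34) = 4 + 17/3 = 29/3 ≈ 9.6667)
b(A) = 2*A*(29/3 + A) (b(A) = (A + 29/3)*(A + A) = (29/3 + A)*(2*A) = 2*A*(29/3 + A))
N = 1303/3 (N = 2 - (265 - 2*(-40)*(29 + 3*(-40))/3)/5 = 2 - (265 - 2*(-40)*(29 - 120)/3)/5 = 2 - (265 - 2*(-40)*(-91)/3)/5 = 2 - (265 - 1*7280/3)/5 = 2 - (265 - 7280/3)/5 = 2 - ⅕*(-6485/3) = 2 + 1297/3 = 1303/3 ≈ 434.33)
(-5*(-38) - 704) + N = (-5*(-38) - 704) + 1303/3 = (190 - 704) + 1303/3 = -514 + 1303/3 = -239/3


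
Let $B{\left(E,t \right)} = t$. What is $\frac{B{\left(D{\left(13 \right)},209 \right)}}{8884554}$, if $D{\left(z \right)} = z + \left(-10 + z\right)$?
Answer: $\frac{209}{8884554} \approx 2.3524 \cdot 10^{-5}$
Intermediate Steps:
$D{\left(z \right)} = -10 + 2 z$
$\frac{B{\left(D{\left(13 \right)},209 \right)}}{8884554} = \frac{209}{8884554}$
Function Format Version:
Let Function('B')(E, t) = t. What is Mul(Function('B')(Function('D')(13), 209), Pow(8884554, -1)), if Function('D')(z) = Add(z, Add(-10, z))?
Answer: Rational(209, 8884554) ≈ 2.3524e-5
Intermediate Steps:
Function('D')(z) = Add(-10, Mul(2, z))
Mul(Function('B')(Function('D')(13), 209), Pow(8884554, -1)) = Mul(209, Pow(8884554, -1)) = Mul(209, Rational(1, 8884554)) = Rational(209, 8884554)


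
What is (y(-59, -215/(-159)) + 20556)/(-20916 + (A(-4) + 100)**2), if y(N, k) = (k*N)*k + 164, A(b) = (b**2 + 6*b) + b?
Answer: -521095045/333001332 ≈ -1.5648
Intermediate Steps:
A(b) = b**2 + 7*b
y(N, k) = 164 + N*k**2 (y(N, k) = (N*k)*k + 164 = N*k**2 + 164 = 164 + N*k**2)
(y(-59, -215/(-159)) + 20556)/(-20916 + (A(-4) + 100)**2) = ((164 - 59*(-215/(-159))**2) + 20556)/(-20916 + (-4*(7 - 4) + 100)**2) = ((164 - 59*(-215*(-1/159))**2) + 20556)/(-20916 + (-4*3 + 100)**2) = ((164 - 59*(215/159)**2) + 20556)/(-20916 + (-12 + 100)**2) = ((164 - 59*46225/25281) + 20556)/(-20916 + 88**2) = ((164 - 2727275/25281) + 20556)/(-20916 + 7744) = (1418809/25281 + 20556)/(-13172) = (521095045/25281)*(-1/13172) = -521095045/333001332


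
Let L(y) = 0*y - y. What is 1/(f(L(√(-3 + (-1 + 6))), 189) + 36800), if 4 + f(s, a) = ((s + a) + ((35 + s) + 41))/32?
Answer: 37687584/1387064441161 + 64*√2/1387064441161 ≈ 2.7171e-5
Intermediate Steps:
L(y) = -y (L(y) = 0 - y = -y)
f(s, a) = -13/8 + s/16 + a/32 (f(s, a) = -4 + ((s + a) + ((35 + s) + 41))/32 = -4 + ((a + s) + (76 + s))*(1/32) = -4 + (76 + a + 2*s)*(1/32) = -4 + (19/8 + s/16 + a/32) = -13/8 + s/16 + a/32)
1/(f(L(√(-3 + (-1 + 6))), 189) + 36800) = 1/((-13/8 + (-√(-3 + (-1 + 6)))/16 + (1/32)*189) + 36800) = 1/((-13/8 + (-√(-3 + 5))/16 + 189/32) + 36800) = 1/((-13/8 + (-√2)/16 + 189/32) + 36800) = 1/((-13/8 - √2/16 + 189/32) + 36800) = 1/((137/32 - √2/16) + 36800) = 1/(1177737/32 - √2/16)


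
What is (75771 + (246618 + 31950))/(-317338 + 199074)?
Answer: -354339/118264 ≈ -2.9962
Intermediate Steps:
(75771 + (246618 + 31950))/(-317338 + 199074) = (75771 + 278568)/(-118264) = 354339*(-1/118264) = -354339/118264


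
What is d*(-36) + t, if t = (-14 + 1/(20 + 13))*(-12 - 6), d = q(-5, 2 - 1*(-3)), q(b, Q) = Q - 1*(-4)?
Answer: -798/11 ≈ -72.545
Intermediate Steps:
q(b, Q) = 4 + Q (q(b, Q) = Q + 4 = 4 + Q)
d = 9 (d = 4 + (2 - 1*(-3)) = 4 + (2 + 3) = 4 + 5 = 9)
t = 2766/11 (t = (-14 + 1/33)*(-18) = -461/33*(-18) = 2766/11 ≈ 251.45)
d*(-36) + t = 9*(-36) + 2766/11 = -324 + 2766/11 = -798/11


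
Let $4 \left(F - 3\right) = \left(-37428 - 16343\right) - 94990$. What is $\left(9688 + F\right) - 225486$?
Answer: $- \frac{1011941}{4} \approx -2.5299 \cdot 10^{5}$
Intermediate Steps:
$F = - \frac{148749}{4}$ ($F = 3 + \frac{\left(-37428 - 16343\right) - 94990}{4} = 3 + \frac{-53771 - 94990}{4} = 3 + \frac{1}{4} \left(-148761\right) = 3 - \frac{148761}{4} = - \frac{148749}{4} \approx -37187.0$)
$\left(9688 + F\right) - 225486 = \left(9688 - \frac{148749}{4}\right) - 225486 = - \frac{109997}{4} - 225486 = - \frac{1011941}{4}$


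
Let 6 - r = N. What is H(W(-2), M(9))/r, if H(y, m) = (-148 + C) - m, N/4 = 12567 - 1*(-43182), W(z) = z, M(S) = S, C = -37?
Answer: 97/111495 ≈ 0.00086999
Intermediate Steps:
N = 222996 (N = 4*(12567 - 1*(-43182)) = 4*(12567 + 43182) = 4*55749 = 222996)
r = -222990 (r = 6 - 1*222996 = 6 - 222996 = -222990)
H(y, m) = -185 - m (H(y, m) = (-148 - 37) - m = -185 - m)
H(W(-2), M(9))/r = (-185 - 1*9)/(-222990) = (-185 - 9)*(-1/222990) = -194*(-1/222990) = 97/111495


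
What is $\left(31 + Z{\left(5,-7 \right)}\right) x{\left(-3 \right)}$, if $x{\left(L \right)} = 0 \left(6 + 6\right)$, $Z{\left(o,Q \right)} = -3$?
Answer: $0$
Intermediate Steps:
$x{\left(L \right)} = 0$ ($x{\left(L \right)} = 0 \cdot 12 = 0$)
$\left(31 + Z{\left(5,-7 \right)}\right) x{\left(-3 \right)} = \left(31 - 3\right) 0 = 28 \cdot 0 = 0$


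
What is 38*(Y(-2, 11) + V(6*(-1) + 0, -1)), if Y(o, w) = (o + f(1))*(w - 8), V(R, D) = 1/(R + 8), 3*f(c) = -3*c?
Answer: -323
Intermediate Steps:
f(c) = -c (f(c) = (-3*c)/3 = -c)
V(R, D) = 1/(8 + R)
Y(o, w) = (-1 + o)*(-8 + w) (Y(o, w) = (o - 1*1)*(w - 8) = (o - 1)*(-8 + w) = (-1 + o)*(-8 + w))
38*(Y(-2, 11) + V(6*(-1) + 0, -1)) = 38*((8 - 1*11 - 8*(-2) - 2*11) + 1/(8 + (6*(-1) + 0))) = 38*((8 - 11 + 16 - 22) + 1/(8 + (-6 + 0))) = 38*(-9 + 1/(8 - 6)) = 38*(-9 + 1/2) = 38*(-9 + ½) = 38*(-17/2) = -323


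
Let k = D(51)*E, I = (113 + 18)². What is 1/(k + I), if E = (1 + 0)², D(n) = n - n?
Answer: 1/17161 ≈ 5.8272e-5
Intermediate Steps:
D(n) = 0
E = 1 (E = 1² = 1)
I = 17161 (I = 131² = 17161)
k = 0 (k = 0*1 = 0)
1/(k + I) = 1/(0 + 17161) = 1/17161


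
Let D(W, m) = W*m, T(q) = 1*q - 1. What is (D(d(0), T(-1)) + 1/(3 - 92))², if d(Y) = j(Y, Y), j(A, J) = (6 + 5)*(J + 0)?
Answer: 1/7921 ≈ 0.00012625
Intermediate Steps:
j(A, J) = 11*J
T(q) = -1 + q (T(q) = q - 1 = -1 + q)
d(Y) = 11*Y
(D(d(0), T(-1)) + 1/(3 - 92))² = ((11*0)*(-1 - 1) + 1/(3 - 92))² = (0*(-2) + 1/(-89))² = (0 - 1/89)² = (-1/89)² = 1/7921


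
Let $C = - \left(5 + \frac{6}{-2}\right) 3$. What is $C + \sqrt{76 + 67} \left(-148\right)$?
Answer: $-6 - 148 \sqrt{143} \approx -1775.8$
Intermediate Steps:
$C = -6$ ($C = - \left(5 + 6 \left(- \frac{1}{2}\right)\right) 3 = - \left(5 - 3\right) 3 = - 2 \cdot 3 = \left(-1\right) 6 = -6$)
$C + \sqrt{76 + 67} \left(-148\right) = -6 + \sqrt{76 + 67} \left(-148\right) = -6 + \sqrt{143} \left(-148\right) = -6 - 148 \sqrt{143}$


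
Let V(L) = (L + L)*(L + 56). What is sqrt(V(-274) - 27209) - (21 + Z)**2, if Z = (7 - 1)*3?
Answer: -1521 + sqrt(92255) ≈ -1217.3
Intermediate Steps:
V(L) = 2*L*(56 + L) (V(L) = (2*L)*(56 + L) = 2*L*(56 + L))
Z = 18 (Z = 6*3 = 18)
sqrt(V(-274) - 27209) - (21 + Z)**2 = sqrt(2*(-274)*(56 - 274) - 27209) - (21 + 18)**2 = sqrt(2*(-274)*(-218) - 27209) - 1*39**2 = sqrt(119464 - 27209) - 1*1521 = sqrt(92255) - 1521 = -1521 + sqrt(92255)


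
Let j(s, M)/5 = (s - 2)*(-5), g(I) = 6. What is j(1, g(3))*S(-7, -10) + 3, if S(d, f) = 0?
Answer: 3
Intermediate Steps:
j(s, M) = 50 - 25*s (j(s, M) = 5*((s - 2)*(-5)) = 5*((-2 + s)*(-5)) = 5*(10 - 5*s) = 50 - 25*s)
j(1, g(3))*S(-7, -10) + 3 = (50 - 25*1)*0 + 3 = (50 - 25)*0 + 3 = 25*0 + 3 = 0 + 3 = 3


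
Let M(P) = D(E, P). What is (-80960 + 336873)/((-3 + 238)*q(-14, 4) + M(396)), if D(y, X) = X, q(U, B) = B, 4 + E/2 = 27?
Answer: 255913/1336 ≈ 191.55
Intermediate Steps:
E = 46 (E = -8 + 2*27 = -8 + 54 = 46)
M(P) = P
(-80960 + 336873)/((-3 + 238)*q(-14, 4) + M(396)) = (-80960 + 336873)/((-3 + 238)*4 + 396) = 255913/(235*4 + 396) = 255913/(940 + 396) = 255913/1336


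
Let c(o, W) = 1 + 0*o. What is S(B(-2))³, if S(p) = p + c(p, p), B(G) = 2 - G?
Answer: 125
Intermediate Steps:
c(o, W) = 1 (c(o, W) = 1 + 0 = 1)
S(p) = 1 + p (S(p) = p + 1 = 1 + p)
S(B(-2))³ = (1 + (2 - 1*(-2)))³ = (1 + (2 + 2))³ = (1 + 4)³ = 5³ = 125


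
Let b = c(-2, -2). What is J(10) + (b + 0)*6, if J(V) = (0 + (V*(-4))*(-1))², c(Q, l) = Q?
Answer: 1588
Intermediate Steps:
b = -2
J(V) = 16*V² (J(V) = (0 - 4*V*(-1))² = (0 + 4*V)² = (4*V)² = 16*V²)
J(10) + (b + 0)*6 = 16*10² + (-2 + 0)*6 = 16*100 - 2*6 = 1600 - 12 = 1588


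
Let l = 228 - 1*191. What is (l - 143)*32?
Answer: -3392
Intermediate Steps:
l = 37 (l = 228 - 191 = 37)
(l - 143)*32 = (37 - 143)*32 = -106*32 = -3392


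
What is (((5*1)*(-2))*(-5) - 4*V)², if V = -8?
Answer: 6724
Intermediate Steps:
(((5*1)*(-2))*(-5) - 4*V)² = (((5*1)*(-2))*(-5) - 4*(-8))² = ((5*(-2))*(-5) + 32)² = (-10*(-5) + 32)² = (50 + 32)² = 82² = 6724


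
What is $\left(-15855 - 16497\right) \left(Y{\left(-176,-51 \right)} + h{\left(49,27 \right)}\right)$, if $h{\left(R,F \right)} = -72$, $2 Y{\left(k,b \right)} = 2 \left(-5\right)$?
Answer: $2491104$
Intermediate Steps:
$Y{\left(k,b \right)} = -5$ ($Y{\left(k,b \right)} = \frac{2 \left(-5\right)}{2} = \frac{1}{2} \left(-10\right) = -5$)
$\left(-15855 - 16497\right) \left(Y{\left(-176,-51 \right)} + h{\left(49,27 \right)}\right) = \left(-15855 - 16497\right) \left(-5 - 72\right) = \left(-32352\right) \left(-77\right) = 2491104$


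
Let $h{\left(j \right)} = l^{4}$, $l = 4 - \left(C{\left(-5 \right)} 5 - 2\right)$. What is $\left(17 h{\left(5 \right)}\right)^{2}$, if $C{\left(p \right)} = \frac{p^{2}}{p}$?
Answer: $246485509820449$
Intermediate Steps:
$C{\left(p \right)} = p$
$l = 31$ ($l = 4 - \left(\left(-5\right) 5 - 2\right) = 4 - \left(-25 - 2\right) = 4 - -27 = 4 + 27 = 31$)
$h{\left(j \right)} = 923521$ ($h{\left(j \right)} = 31^{4} = 923521$)
$\left(17 h{\left(5 \right)}\right)^{2} = \left(17 \cdot 923521\right)^{2} = 15699857^{2} = 246485509820449$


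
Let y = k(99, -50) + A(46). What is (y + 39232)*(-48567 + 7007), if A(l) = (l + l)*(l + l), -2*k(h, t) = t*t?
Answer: -1930295760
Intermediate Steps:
k(h, t) = -t**2/2 (k(h, t) = -t*t/2 = -t**2/2)
A(l) = 4*l**2 (A(l) = (2*l)*(2*l) = 4*l**2)
y = 7214 (y = -1/2*(-50)**2 + 4*46**2 = -1/2*2500 + 4*2116 = -1250 + 8464 = 7214)
(y + 39232)*(-48567 + 7007) = (7214 + 39232)*(-48567 + 7007) = 46446*(-41560) = -1930295760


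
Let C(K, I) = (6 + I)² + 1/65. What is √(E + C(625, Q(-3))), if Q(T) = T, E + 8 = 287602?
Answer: 2*√303780685/65 ≈ 536.29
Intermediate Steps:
E = 287594 (E = -8 + 287602 = 287594)
C(K, I) = 1/65 + (6 + I)² (C(K, I) = (6 + I)² + 1/65 = 1/65 + (6 + I)²)
√(E + C(625, Q(-3))) = √(287594 + (1/65 + (6 - 3)²)) = √(287594 + (1/65 + 3²)) = √(287594 + (1/65 + 9)) = √(287594 + 586/65) = √(18694196/65) = 2*√303780685/65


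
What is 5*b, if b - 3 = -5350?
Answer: -26735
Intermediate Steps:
b = -5347 (b = 3 - 5350 = -5347)
5*b = 5*(-5347) = -26735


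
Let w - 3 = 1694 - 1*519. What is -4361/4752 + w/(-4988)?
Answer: -6837631/5925744 ≈ -1.1539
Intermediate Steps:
w = 1178 (w = 3 + (1694 - 1*519) = 3 + (1694 - 519) = 3 + 1175 = 1178)
-4361/4752 + w/(-4988) = -4361/4752 + 1178/(-4988) = -4361*1/4752 + 1178*(-1/4988) = -4361/4752 - 589/2494 = -6837631/5925744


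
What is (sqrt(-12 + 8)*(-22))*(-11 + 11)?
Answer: 0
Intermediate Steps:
(sqrt(-12 + 8)*(-22))*(-11 + 11) = (sqrt(-4)*(-22))*0 = ((2*I)*(-22))*0 = -44*I*0 = 0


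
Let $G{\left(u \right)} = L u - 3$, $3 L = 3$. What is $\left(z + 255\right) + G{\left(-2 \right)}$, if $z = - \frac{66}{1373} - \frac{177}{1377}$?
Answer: $\frac{157440449}{630207} \approx 249.82$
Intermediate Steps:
$L = 1$ ($L = \frac{1}{3} \cdot 3 = 1$)
$G{\left(u \right)} = -3 + u$ ($G{\left(u \right)} = 1 u - 3 = u - 3 = -3 + u$)
$z = - \frac{111301}{630207}$ ($z = \left(-66\right) \frac{1}{1373} - \frac{59}{459} = - \frac{66}{1373} - \frac{59}{459} = - \frac{111301}{630207} \approx -0.17661$)
$\left(z + 255\right) + G{\left(-2 \right)} = \left(- \frac{111301}{630207} + 255\right) - 5 = \frac{160591484}{630207} - 5 = \frac{157440449}{630207}$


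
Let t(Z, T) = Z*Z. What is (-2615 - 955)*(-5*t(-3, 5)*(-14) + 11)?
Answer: -2288370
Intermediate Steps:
t(Z, T) = Z²
(-2615 - 955)*(-5*t(-3, 5)*(-14) + 11) = (-2615 - 955)*(-5*(-3)²*(-14) + 11) = -3570*(-5*9*(-14) + 11) = -3570*(-45*(-14) + 11) = -3570*(630 + 11) = -3570*641 = -2288370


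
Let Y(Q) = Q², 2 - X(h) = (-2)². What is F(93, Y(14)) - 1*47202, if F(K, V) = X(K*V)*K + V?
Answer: -47192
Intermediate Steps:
X(h) = -2 (X(h) = 2 - 1*(-2)² = 2 - 1*4 = 2 - 4 = -2)
F(K, V) = V - 2*K (F(K, V) = -2*K + V = V - 2*K)
F(93, Y(14)) - 1*47202 = (14² - 2*93) - 1*47202 = (196 - 186) - 47202 = 10 - 47202 = -47192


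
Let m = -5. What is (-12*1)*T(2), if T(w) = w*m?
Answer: 120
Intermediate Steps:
T(w) = -5*w (T(w) = w*(-5) = -5*w)
(-12*1)*T(2) = (-12*1)*(-5*2) = -12*(-10) = 120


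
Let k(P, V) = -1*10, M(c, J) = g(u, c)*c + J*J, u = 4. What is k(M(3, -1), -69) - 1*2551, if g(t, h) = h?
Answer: -2561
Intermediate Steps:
M(c, J) = J² + c² (M(c, J) = c*c + J*J = c² + J² = J² + c²)
k(P, V) = -10
k(M(3, -1), -69) - 1*2551 = -10 - 1*2551 = -10 - 2551 = -2561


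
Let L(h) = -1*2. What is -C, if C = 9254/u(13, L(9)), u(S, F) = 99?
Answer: -9254/99 ≈ -93.475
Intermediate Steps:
L(h) = -2
C = 9254/99 ≈ 93.475
-C = -1*9254/99 = -9254/99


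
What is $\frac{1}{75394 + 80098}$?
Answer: $\frac{1}{155492} \approx 6.4312 \cdot 10^{-6}$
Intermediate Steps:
$\frac{1}{75394 + 80098} = \frac{1}{155492}$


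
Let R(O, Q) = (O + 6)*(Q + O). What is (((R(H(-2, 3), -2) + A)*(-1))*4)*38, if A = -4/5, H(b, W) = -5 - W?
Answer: -14592/5 ≈ -2918.4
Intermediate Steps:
A = -4/5 (A = -4*1/5 = -4/5 ≈ -0.80000)
R(O, Q) = (6 + O)*(O + Q)
(((R(H(-2, 3), -2) + A)*(-1))*4)*38 = (((((-5 - 1*3)**2 + 6*(-5 - 1*3) + 6*(-2) + (-5 - 1*3)*(-2)) - 4/5)*(-1))*4)*38 = (((((-5 - 3)**2 + 6*(-5 - 3) - 12 + (-5 - 3)*(-2)) - 4/5)*(-1))*4)*38 = (((((-8)**2 + 6*(-8) - 12 - 8*(-2)) - 4/5)*(-1))*4)*38 = ((((64 - 48 - 12 + 16) - 4/5)*(-1))*4)*38 = (((20 - 4/5)*(-1))*4)*38 = (((96/5)*(-1))*4)*38 = -96/5*4*38 = -384/5*38 = -14592/5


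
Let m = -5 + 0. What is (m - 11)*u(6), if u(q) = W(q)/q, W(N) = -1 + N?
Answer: -40/3 ≈ -13.333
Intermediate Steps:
m = -5
u(q) = (-1 + q)/q
(m - 11)*u(6) = (-5 - 11)*((-1 + 6)/6) = -8*5/3 = -16*5/6 = -40/3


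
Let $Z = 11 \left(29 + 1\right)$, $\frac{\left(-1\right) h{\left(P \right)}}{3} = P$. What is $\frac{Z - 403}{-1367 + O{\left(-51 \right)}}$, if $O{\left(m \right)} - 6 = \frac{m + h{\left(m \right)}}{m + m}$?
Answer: $\frac{73}{1362} \approx 0.053598$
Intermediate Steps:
$h{\left(P \right)} = - 3 P$
$O{\left(m \right)} = 5$ ($O{\left(m \right)} = 6 + \frac{m - 3 m}{m + m} = 6 + \frac{\left(-2\right) m}{2 m} = 6 + - 2 m \frac{1}{2 m} = 6 - 1 = 5$)
$Z = 330$ ($Z = 11 \cdot 30 = 330$)
$\frac{Z - 403}{-1367 + O{\left(-51 \right)}} = \frac{330 - 403}{-1367 + 5} = - \frac{73}{-1362} = \left(-73\right) \left(- \frac{1}{1362}\right) = \frac{73}{1362}$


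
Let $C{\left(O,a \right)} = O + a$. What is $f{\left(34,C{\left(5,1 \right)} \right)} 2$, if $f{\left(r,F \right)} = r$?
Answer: $68$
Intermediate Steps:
$f{\left(34,C{\left(5,1 \right)} \right)} 2 = 34 \cdot 2 = 68$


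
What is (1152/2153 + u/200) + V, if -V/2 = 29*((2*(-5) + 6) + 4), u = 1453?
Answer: 3358709/430600 ≈ 7.8001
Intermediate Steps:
V = 0 (V = -58*((2*(-5) + 6) + 4) = -58*((-10 + 6) + 4) = -58*(-4 + 4) = -58*0 = -2*0 = 0)
(1152/2153 + u/200) + V = (1152/2153 + 1453/200) + 0 = 3358709/430600 + 0 = 3358709/430600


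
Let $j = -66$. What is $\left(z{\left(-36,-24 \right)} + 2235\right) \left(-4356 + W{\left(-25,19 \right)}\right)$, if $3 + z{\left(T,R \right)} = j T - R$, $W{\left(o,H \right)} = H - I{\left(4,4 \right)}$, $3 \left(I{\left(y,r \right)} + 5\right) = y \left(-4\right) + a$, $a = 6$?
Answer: $-20050384$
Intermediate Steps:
$I{\left(y,r \right)} = -3 - \frac{4 y}{3}$ ($I{\left(y,r \right)} = -5 + \frac{y \left(-4\right) + 6}{3} = -5 + \frac{- 4 y + 6}{3} = -5 + \frac{6 - 4 y}{3} = -5 - \left(-2 + \frac{4 y}{3}\right) = -3 - \frac{4 y}{3}$)
$W{\left(o,H \right)} = \frac{25}{3} + H$ ($W{\left(o,H \right)} = H - \left(-3 - \frac{16}{3}\right) = H - - \frac{25}{3} = H + \frac{25}{3} = \frac{25}{3} + H$)
$z{\left(T,R \right)} = -3 - R - 66 T$ ($z{\left(T,R \right)} = -3 - \left(R + 66 T\right) = -3 - R - 66 T$)
$\left(z{\left(-36,-24 \right)} + 2235\right) \left(-4356 + W{\left(-25,19 \right)}\right) = \left(\left(-3 - -24 - -2376\right) + 2235\right) \left(-4356 + \left(\frac{25}{3} + 19\right)\right) = \left(\left(-3 + 24 + 2376\right) + 2235\right) \left(-4356 + \frac{82}{3}\right) = \left(2397 + 2235\right) \left(- \frac{12986}{3}\right) = 4632 \left(- \frac{12986}{3}\right) = -20050384$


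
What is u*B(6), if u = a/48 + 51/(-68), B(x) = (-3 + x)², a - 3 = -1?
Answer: -51/8 ≈ -6.3750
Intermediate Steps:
a = 2 (a = 3 - 1 = 2)
u = -17/24 (u = 2/48 + 51/(-68) = 2*(1/48) + 51*(-1/68) = 1/24 - ¾ = -17/24 ≈ -0.70833)
u*B(6) = -17*(-3 + 6)²/24 = -17/24*3² = -17/24*9 = -51/8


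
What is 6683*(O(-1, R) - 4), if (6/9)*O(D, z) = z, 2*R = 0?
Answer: -26732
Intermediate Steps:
R = 0 (R = (½)*0 = 0)
O(D, z) = 3*z/2
6683*(O(-1, R) - 4) = 6683*((3/2)*0 - 4) = 6683*(0 - 4) = 6683*(-4) = -26732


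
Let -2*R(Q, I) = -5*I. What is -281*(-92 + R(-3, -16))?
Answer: 37092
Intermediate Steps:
R(Q, I) = 5*I/2 (R(Q, I) = -(-5)*I/2 = 5*I/2)
-281*(-92 + R(-3, -16)) = -281*(-92 + (5/2)*(-16)) = -281*(-92 - 40) = -281*(-132) = 37092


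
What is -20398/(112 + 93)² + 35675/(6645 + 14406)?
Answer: 1069843577/884668275 ≈ 1.2093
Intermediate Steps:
-20398/(112 + 93)² + 35675/(6645 + 14406) = -20398/(205²) + 35675/21051 = -20398/42025 + 35675*(1/21051) = -20398*1/42025 + 35675/21051 = -20398/42025 + 35675/21051 = 1069843577/884668275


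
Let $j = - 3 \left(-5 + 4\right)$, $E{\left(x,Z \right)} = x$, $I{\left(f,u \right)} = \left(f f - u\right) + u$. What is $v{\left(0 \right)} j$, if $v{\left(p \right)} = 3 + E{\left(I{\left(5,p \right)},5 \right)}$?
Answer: $84$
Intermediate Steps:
$I{\left(f,u \right)} = f^{2}$ ($I{\left(f,u \right)} = \left(f^{2} - u\right) + u = f^{2}$)
$v{\left(p \right)} = 28$ ($v{\left(p \right)} = 3 + 5^{2} = 3 + 25 = 28$)
$j = 3$ ($j = \left(-3\right) \left(-1\right) = 3$)
$v{\left(0 \right)} j = 28 \cdot 3 = 84$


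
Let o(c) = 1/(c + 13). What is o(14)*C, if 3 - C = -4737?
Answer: 1580/9 ≈ 175.56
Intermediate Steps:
C = 4740 (C = 3 - 1*(-4737) = 3 + 4737 = 4740)
o(c) = 1/(13 + c)
o(14)*C = 4740/(13 + 14) = 4740/27 = (1/27)*4740 = 1580/9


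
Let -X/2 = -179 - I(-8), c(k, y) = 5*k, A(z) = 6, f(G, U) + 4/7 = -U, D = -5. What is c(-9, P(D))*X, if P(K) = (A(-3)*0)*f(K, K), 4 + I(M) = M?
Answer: -15030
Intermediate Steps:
f(G, U) = -4/7 - U
I(M) = -4 + M
P(K) = 0 (P(K) = (6*0)*(-4/7 - K) = 0*(-4/7 - K) = 0)
X = 334 (X = -2*(-179 - (-4 - 8)) = -2*(-179 - 1*(-12)) = -2*(-179 + 12) = -2*(-167) = 334)
c(-9, P(D))*X = (5*(-9))*334 = -45*334 = -15030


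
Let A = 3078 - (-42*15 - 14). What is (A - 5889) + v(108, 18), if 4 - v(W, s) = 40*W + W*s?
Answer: -8427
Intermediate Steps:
A = 3722 (A = 3078 - (-630 - 14) = 3078 - 1*(-644) = 3078 + 644 = 3722)
v(W, s) = 4 - 40*W - W*s (v(W, s) = 4 - (40*W + W*s) = 4 + (-40*W - W*s) = 4 - 40*W - W*s)
(A - 5889) + v(108, 18) = (3722 - 5889) + (4 - 40*108 - 1*108*18) = -2167 + (4 - 4320 - 1944) = -2167 - 6260 = -8427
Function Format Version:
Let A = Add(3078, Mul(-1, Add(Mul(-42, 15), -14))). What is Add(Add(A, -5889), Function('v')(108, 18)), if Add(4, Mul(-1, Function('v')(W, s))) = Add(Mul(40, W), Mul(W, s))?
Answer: -8427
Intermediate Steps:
A = 3722 (A = Add(3078, Mul(-1, Add(-630, -14))) = Add(3078, Mul(-1, -644)) = Add(3078, 644) = 3722)
Function('v')(W, s) = Add(4, Mul(-40, W), Mul(-1, W, s)) (Function('v')(W, s) = Add(4, Mul(-1, Add(Mul(40, W), Mul(W, s)))) = Add(4, Add(Mul(-40, W), Mul(-1, W, s))) = Add(4, Mul(-40, W), Mul(-1, W, s)))
Add(Add(A, -5889), Function('v')(108, 18)) = Add(Add(3722, -5889), Add(4, Mul(-40, 108), Mul(-1, 108, 18))) = Add(-2167, Add(4, -4320, -1944)) = Add(-2167, -6260) = -8427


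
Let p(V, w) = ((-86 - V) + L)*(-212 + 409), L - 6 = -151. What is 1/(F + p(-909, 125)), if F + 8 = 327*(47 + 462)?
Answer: 1/300001 ≈ 3.3333e-6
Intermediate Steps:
L = -145 (L = 6 - 151 = -145)
F = 166435 (F = -8 + 327*(47 + 462) = -8 + 327*509 = -8 + 166443 = 166435)
p(V, w) = -45507 - 197*V (p(V, w) = ((-86 - V) - 145)*(-212 + 409) = (-231 - V)*197 = -45507 - 197*V)
1/(F + p(-909, 125)) = 1/(166435 + (-45507 - 197*(-909))) = 1/(166435 + (-45507 + 179073)) = 1/(166435 + 133566) = 1/300001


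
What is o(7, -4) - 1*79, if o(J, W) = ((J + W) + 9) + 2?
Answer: -65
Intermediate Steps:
o(J, W) = 11 + J + W (o(J, W) = (9 + J + W) + 2 = 11 + J + W)
o(7, -4) - 1*79 = (11 + 7 - 4) - 1*79 = 14 - 79 = -65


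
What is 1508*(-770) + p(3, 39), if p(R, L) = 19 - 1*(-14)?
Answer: -1161127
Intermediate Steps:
p(R, L) = 33 (p(R, L) = 19 + 14 = 33)
1508*(-770) + p(3, 39) = 1508*(-770) + 33 = -1161160 + 33 = -1161127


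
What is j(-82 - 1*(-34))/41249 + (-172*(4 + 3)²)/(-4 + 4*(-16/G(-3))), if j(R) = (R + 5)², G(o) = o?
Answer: -1542668/3173 ≈ -486.19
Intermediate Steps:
j(R) = (5 + R)²
j(-82 - 1*(-34))/41249 + (-172*(4 + 3)²)/(-4 + 4*(-16/G(-3))) = (5 + (-82 - 1*(-34)))²/41249 + (-172*(4 + 3)²)/(-4 + 4*(-16/(-3))) = (5 + (-82 + 34))²*(1/41249) + (-172*7²)/(-4 + 4*(-16*(-⅓))) = (5 - 48)²*(1/41249) + (-172*49)/(-4 + 4*(16/3)) = (-43)²*(1/41249) - 8428/(-4 + 64/3) = 1849*(1/41249) - 8428/52/3 = 1849/41249 - 8428*3/52 = 1849/41249 - 6321/13 = -1542668/3173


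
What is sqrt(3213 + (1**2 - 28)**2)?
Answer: 3*sqrt(438) ≈ 62.785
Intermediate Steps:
sqrt(3213 + (1**2 - 28)**2) = sqrt(3213 + (1 - 28)**2) = sqrt(3213 + (-27)**2) = sqrt(3213 + 729) = sqrt(3942) = 3*sqrt(438)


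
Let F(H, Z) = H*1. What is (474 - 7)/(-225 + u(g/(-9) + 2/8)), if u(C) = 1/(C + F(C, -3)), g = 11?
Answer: -16345/7893 ≈ -2.0708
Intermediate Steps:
F(H, Z) = H
u(C) = 1/(2*C) (u(C) = 1/(C + C) = 1/(2*C))
(474 - 7)/(-225 + u(g/(-9) + 2/8)) = (474 - 7)/(-225 + 1/(2*(11/(-9) + 2/8))) = 467/(-225 + 1/(2*(11*(-⅑) + 2*(⅛)))) = 467/(-225 + 1/(2*(-11/9 + ¼))) = 467/(-225 + 1/(2*(-35/36))) = 467/(-225 + (½)*(-36/35)) = 467/(-225 - 18/35) = 467/(-7893/35) = 467*(-35/7893) = -16345/7893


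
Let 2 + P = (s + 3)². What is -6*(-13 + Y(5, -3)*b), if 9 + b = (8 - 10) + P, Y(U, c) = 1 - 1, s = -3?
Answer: 78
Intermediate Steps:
P = -2 (P = -2 + (-3 + 3)² = -2 + 0² = -2 + 0 = -2)
Y(U, c) = 0
b = -13 (b = -9 + ((8 - 10) - 2) = -9 + (-2 - 2) = -9 - 4 = -13)
-6*(-13 + Y(5, -3)*b) = -6*(-13 + 0*(-13)) = -6*(-13 + 0) = -6*(-13) = 78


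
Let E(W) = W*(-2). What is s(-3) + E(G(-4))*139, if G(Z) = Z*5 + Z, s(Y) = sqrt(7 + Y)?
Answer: 6674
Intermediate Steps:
G(Z) = 6*Z (G(Z) = 5*Z + Z = 6*Z)
E(W) = -2*W
s(-3) + E(G(-4))*139 = sqrt(7 - 3) - 12*(-4)*139 = sqrt(4) - 2*(-24)*139 = 2 + 48*139 = 2 + 6672 = 6674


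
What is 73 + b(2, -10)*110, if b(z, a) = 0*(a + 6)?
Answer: 73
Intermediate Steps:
b(z, a) = 0 (b(z, a) = 0*(6 + a) = 0)
73 + b(2, -10)*110 = 73 + 0*110 = 73 + 0 = 73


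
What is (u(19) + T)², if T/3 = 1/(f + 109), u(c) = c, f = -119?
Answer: 34969/100 ≈ 349.69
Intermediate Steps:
T = -3/10 (T = 3/(-119 + 109) = 3/(-10) = 3*(-⅒) = -3/10 ≈ -0.30000)
(u(19) + T)² = (19 - 3/10)² = (187/10)² = 34969/100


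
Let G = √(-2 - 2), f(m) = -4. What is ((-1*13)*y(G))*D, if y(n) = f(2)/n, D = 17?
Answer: -442*I ≈ -442.0*I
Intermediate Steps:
G = 2*I (G = √(-4) = 2*I ≈ 2.0*I)
y(n) = -4/n
((-1*13)*y(G))*D = ((-1*13)*(-4*(-I/2)))*17 = -(-52)*(-I/2)*17 = -26*I*17 = -442*I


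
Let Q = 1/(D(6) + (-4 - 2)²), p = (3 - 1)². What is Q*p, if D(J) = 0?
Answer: ⅑ ≈ 0.11111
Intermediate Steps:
p = 4 (p = 2² = 4)
Q = 1/36 (Q = 1/(0 + (-4 - 2)²) = 1/(0 + (-6)²) = 1/(0 + 36) = 1/36 ≈ 0.027778)
Q*p = (1/36)*4 = ⅑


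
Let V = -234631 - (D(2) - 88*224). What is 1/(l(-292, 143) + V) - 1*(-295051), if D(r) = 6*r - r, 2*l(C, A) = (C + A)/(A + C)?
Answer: 126829737705/429857 ≈ 2.9505e+5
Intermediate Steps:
l(C, A) = ½ (l(C, A) = ((C + A)/(A + C))/2 = ((A + C)/(A + C))/2 = (½)*1 = ½)
D(r) = 5*r
V = -214929 (V = -234631 - (5*2 - 88*224) = -234631 - (10 - 19712) = -234631 - 1*(-19702) = -234631 + 19702 = -214929)
1/(l(-292, 143) + V) - 1*(-295051) = 1/(½ - 214929) - 1*(-295051) = 1/(-429857/2) + 295051 = -2/429857 + 295051 = 126829737705/429857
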